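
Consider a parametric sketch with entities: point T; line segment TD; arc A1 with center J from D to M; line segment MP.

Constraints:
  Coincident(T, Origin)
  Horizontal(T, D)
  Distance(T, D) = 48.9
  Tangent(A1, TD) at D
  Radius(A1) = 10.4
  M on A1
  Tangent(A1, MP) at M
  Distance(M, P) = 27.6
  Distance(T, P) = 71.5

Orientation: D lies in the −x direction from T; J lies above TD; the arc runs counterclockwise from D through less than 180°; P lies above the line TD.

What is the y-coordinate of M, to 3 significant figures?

17.7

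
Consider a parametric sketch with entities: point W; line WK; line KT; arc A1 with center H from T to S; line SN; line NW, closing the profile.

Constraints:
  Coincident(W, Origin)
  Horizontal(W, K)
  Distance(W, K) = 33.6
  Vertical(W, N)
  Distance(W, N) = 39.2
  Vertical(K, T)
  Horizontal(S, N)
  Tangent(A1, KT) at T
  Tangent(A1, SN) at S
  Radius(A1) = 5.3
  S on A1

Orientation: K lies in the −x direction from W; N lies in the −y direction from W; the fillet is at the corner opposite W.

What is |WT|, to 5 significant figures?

47.730

W is at the origin; WK is horizontal with |WK| = 33.6 and K on the −x side, so K = (-33.600, 0.0000). WN is vertical with |WN| = 39.2 and N on the −y side, so N = (0.0000, -39.200). The virtual corner opposite W is at (-33.600, -39.200). Since A1 is tangent to KT there, HT ⟂ KT and the tangent condition forces HS to be normal to SN, with radius 5.3, so the center H sits 5.3 in from both sides at H = (-28.300, -33.900). That places the tangent points at T = (-33.600, -33.900) on KT and S = (-28.300, -39.200) on SN. Then |WT| = |T − W| = 47.730.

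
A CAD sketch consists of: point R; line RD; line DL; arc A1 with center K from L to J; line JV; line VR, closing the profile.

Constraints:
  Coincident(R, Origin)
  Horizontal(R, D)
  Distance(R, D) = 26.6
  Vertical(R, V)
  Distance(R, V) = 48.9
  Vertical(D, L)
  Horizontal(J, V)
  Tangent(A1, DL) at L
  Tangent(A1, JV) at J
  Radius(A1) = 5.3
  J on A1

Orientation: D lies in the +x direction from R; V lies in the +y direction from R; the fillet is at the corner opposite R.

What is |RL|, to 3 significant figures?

51.1

R is at the origin; R and D share the same y with |RD| = 26.6 and D on the +x side, so D = (26.6, 0.00). RV is vertical with |RV| = 48.9 and V on the +y side, so V = (0.00, 48.9). The virtual corner opposite R is at (26.6, 48.9). The tangent condition forces KL to be normal to DL and the tangent condition forces KJ to be normal to JV, with radius 5.3, so the center K sits 5.3 in from both sides at K = (21.3, 43.6). That places the tangent points at L = (26.6, 43.6) on DL and J = (21.3, 48.9) on JV. Then |RL| = |L − R| = 51.1.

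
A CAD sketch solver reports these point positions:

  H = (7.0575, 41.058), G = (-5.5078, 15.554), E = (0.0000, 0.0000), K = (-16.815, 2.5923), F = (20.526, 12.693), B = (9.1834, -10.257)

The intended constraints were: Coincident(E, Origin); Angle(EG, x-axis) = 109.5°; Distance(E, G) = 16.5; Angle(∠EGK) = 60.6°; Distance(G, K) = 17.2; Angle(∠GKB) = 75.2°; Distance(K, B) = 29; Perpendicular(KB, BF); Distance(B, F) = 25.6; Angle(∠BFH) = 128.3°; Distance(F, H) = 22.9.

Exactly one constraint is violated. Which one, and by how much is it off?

Distance(F, H) = 22.9 — off by 8.50.

E = (0.00, 0.00) ✓; EG at 109.5° ✓; |EG| = 16.50 ✓; ∠EGK = 60.60° ✓; |GK| = 17.20 ✓; ∠GKB = 75.20° ✓; |KB| = 29.00 ✓; ∠(KB, BF) = 90.00° ✓; |BF| = 25.60 ✓; ∠BFH = 128.3° ✓; |FH| = 31.40 ✗.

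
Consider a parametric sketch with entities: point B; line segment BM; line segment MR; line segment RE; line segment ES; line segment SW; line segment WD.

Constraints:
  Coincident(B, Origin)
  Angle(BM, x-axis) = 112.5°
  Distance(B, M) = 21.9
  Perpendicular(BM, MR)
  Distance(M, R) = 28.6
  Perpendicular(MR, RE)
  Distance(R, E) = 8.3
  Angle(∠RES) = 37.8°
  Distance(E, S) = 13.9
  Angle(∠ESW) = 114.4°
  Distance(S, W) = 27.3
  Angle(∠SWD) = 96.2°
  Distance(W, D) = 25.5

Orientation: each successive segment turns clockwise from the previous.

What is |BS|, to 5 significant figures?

31.742

B is at the origin; BM runs at 112.5° with length 21.9, so M = (-8.3808, 20.233). BM ⟂ MR, so MR runs at 22.500°; with |MR| = 28.6, R = (18.042, 31.178). MR is perpendicular to RE, so RE runs at -67.500°; with |RE| = 8.3, E = (21.218, 23.510). ∠RES = 37.8° gives ES at 150.30° from the x-axis; with |ES| = 13.9, S = (9.1445, 30.396). Then |BS| = |S − B| = 31.742.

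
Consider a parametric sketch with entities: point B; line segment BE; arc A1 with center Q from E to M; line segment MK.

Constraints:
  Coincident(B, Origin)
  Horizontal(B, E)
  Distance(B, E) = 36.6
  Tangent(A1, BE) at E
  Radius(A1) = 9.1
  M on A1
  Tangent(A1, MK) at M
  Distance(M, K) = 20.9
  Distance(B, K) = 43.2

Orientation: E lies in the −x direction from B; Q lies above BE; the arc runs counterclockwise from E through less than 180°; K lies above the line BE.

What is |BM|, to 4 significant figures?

29.40

Checks: |QM| = 9.100 ✓; ∠(QM, MK) = 90.00° ✓; |MK| = 20.90 ✓; |BK| = 43.20 ✓.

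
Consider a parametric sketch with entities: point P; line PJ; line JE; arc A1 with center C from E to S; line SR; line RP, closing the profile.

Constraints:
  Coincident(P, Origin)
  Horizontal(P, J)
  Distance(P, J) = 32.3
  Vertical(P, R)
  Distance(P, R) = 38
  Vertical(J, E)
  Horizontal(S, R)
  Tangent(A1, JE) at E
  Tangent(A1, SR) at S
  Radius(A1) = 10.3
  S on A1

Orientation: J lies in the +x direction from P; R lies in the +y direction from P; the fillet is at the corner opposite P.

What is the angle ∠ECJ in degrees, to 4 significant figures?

69.60°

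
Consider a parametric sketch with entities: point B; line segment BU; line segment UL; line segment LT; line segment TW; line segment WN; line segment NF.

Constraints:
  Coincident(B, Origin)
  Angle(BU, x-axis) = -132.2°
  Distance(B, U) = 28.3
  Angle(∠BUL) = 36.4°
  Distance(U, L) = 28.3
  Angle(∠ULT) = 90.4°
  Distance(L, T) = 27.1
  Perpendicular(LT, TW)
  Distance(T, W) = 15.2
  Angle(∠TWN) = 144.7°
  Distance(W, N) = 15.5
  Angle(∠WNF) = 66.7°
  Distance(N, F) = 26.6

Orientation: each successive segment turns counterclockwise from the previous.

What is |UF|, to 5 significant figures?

23.583

B is at the origin; BU runs at -132.2° with length 28.3, so U = (-19.010, -20.965). ∠BUL = 36.4° gives UL at 11.400° from the x-axis; with |UL| = 28.3, L = (8.7320, -15.371). ∠ULT = 90.4° gives LT at 101.00° from the x-axis; with |LT| = 27.1, T = (3.5611, 11.231). LT is perpendicular to TW, so TW runs at -169.00°; with |TW| = 15.2, W = (-11.360, 8.3307). ∠TWN = 144.7° gives WN at -133.70° from the x-axis; with |WN| = 15.5, N = (-22.068, -2.8753). ∠WNF = 66.7° gives NF at -20.400° from the x-axis; with |NF| = 26.6, F = (2.8633, -12.147). Then |UF| = |F − U| = 23.583.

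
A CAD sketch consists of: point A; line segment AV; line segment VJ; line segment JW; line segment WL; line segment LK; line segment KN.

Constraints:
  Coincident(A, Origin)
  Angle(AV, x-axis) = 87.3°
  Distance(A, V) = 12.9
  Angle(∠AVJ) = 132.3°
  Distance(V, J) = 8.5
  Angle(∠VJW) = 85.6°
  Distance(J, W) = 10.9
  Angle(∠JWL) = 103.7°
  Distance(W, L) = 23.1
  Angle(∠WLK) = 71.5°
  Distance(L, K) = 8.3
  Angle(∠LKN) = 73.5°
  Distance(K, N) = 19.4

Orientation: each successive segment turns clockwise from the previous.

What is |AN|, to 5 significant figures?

13.438

A is at the origin; AV runs at 87.3° with length 12.9, so V = (0.60767, 12.886). ∠AVJ = 132.3° gives VJ at 39.600° from the x-axis; with |VJ| = 8.5, J = (7.1570, 18.304). ∠VJW = 85.6° gives JW at -54.800° from the x-axis; with |JW| = 10.9, W = (13.440, 9.3969). ∠JWL = 103.7° gives WL at -131.10° from the x-axis; with |WL| = 23.1, L = (-1.7452, -8.0104). ∠WLK = 71.5° gives LK at 120.40° from the x-axis; with |LK| = 8.3, K = (-5.9453, -0.85155). ∠LKN = 73.5° gives KN at 13.900° from the x-axis; with |KN| = 19.4, N = (12.887, 3.8089). Then |AN| = |N − A| = 13.438.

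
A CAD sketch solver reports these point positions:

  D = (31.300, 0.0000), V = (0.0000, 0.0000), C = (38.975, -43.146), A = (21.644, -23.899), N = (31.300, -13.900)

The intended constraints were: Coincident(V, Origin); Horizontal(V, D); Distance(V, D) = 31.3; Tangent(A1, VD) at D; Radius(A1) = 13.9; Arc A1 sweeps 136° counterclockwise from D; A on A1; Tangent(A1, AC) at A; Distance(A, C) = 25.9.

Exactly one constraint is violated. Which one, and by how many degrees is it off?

Tangent(A1, AC) at A — off by 4.00°.

V = (0.00, 0.00) ✓; V.y = 0.00, D.y = 0.00 ✓; |VD| = 31.30 ✓; ∠(ND, DV) = 90.00° ✓; |ND| = 13.90 ✓; bearing(N→A) − bearing(N→D) = 136.0° ✓; |NA| = 13.90 ✓; ∠(NA, AC) = 94.00° ✗; |AC| = 25.90 ✓.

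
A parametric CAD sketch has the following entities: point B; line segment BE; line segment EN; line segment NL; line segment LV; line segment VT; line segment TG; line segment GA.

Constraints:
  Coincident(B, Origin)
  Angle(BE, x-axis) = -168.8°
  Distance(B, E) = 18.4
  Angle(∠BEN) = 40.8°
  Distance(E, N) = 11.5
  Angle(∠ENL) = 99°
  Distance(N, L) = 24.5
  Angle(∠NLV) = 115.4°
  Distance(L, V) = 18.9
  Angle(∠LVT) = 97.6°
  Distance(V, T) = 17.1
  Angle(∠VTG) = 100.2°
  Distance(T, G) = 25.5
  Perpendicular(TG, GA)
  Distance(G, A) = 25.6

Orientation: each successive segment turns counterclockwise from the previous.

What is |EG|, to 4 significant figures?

4.414

B is at the origin; BE runs at -168.8° with length 18.4, so E = (-18.05, -3.574). ∠BEN = 40.8° gives EN at -29.60° from the x-axis; with |EN| = 11.5, N = (-8.050, -9.254). ∠ENL = 99.0° gives NL at 51.40° from the x-axis; with |NL| = 24.5, L = (7.235, 9.893). ∠NLV = 115.4° gives LV at 116.0° from the x-axis; with |LV| = 18.9, V = (-1.051, 26.88). ∠LVT = 97.6° gives VT at -161.6° from the x-axis; with |VT| = 17.1, T = (-17.28, 21.48). ∠VTG = 100.2° gives TG at -81.80° from the x-axis; with |TG| = 25.5, G = (-13.64, -3.757). Then |EG| = |G − E| = 4.414.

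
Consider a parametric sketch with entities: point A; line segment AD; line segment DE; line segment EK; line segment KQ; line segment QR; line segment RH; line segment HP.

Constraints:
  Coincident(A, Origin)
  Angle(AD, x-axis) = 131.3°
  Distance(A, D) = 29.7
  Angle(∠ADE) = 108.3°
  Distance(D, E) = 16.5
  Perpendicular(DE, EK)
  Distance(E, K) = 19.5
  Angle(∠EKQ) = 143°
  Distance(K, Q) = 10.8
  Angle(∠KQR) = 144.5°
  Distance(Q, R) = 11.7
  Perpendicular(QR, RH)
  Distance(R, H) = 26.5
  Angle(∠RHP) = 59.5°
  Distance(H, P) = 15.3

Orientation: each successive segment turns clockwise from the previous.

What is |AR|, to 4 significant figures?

8.865

∠EKQ = 143.0° gives KQ at -67.40° from the x-axis; with |KQ| = 10.8, Q = (9.717, 16.71). ∠KQR = 144.5° gives QR at -102.9° from the x-axis; with |QR| = 11.7, R = (7.105, 5.301). Then |AR| = |R − A| = 8.865.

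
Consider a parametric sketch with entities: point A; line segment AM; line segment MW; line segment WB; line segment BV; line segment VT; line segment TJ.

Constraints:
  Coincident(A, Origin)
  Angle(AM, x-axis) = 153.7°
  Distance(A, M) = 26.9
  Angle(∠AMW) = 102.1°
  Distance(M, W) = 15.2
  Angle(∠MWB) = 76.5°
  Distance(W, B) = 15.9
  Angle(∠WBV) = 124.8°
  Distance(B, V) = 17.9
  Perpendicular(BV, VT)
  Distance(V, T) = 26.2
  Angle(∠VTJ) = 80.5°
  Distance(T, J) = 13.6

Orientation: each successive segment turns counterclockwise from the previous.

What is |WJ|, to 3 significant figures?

17.4

A is at the origin; AM runs at 153.7° with length 26.9, so M = (-24.1, 11.9). ∠AMW = 102.1° gives MW at -128° from the x-axis; with |MW| = 15.2, W = (-33.6, 0.00647). ∠MWB = 76.5° gives WB at -24.9° from the x-axis; with |WB| = 15.9, B = (-19.1, -6.69). ∠WBV = 124.8° gives BV at 30.3° from the x-axis; with |BV| = 17.9, V = (-3.68, 2.34). The perpendicularity gives VT at right angles to BV, so VT runs at 120°; with |VT| = 26.2, T = (-16.9, 25.0). ∠VTJ = 80.5° gives TJ at -140° from the x-axis; with |TJ| = 13.6, J = (-27.3, 16.3). Then |WJ| = |J − W| = 17.4.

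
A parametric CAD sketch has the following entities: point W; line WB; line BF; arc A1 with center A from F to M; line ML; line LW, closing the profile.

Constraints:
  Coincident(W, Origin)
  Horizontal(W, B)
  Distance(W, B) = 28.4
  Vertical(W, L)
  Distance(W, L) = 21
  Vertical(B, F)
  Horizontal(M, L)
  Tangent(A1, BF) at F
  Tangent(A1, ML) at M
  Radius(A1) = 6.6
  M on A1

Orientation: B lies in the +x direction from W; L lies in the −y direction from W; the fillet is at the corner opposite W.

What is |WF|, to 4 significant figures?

31.84

The virtual corner opposite W is at (28.40, -21.00). Tangency of A1 to BF means the radius AF is perpendicular to BF and since A1 is tangent to ML there, AM ⟂ ML, with radius 6.6, so the center A sits 6.6 in from both sides at A = (21.80, -14.40). That places the tangent points at F = (28.40, -14.40) on BF and M = (21.80, -21.00) on ML. Then |WF| = |F − W| = 31.84.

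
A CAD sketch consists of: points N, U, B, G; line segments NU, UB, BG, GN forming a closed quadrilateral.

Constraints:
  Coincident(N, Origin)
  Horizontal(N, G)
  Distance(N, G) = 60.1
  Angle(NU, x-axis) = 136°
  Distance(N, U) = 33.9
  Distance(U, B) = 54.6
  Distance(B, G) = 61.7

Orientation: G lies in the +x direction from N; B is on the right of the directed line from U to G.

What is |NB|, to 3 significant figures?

23.8

N is at the origin; NG is horizontal with |NG| = 60.1 and G in +x, so G = (60.1, 0). NU runs at 136.0° with |NU| = 33.9, so U = (-24.4, 23.5). B is determined by |UB| = 54.6 and |BG| = 61.7 together: it lies at the intersection of circle(U, 54.6) and circle(G, 61.7). With |UG| = 87.7, the foot of the radical line on UG is 39.1 from U and the perpendicular offset is √(54.6² − 39.1²) = 38.1. Taking the right-of-UG solution: B = (3.10, -23.6).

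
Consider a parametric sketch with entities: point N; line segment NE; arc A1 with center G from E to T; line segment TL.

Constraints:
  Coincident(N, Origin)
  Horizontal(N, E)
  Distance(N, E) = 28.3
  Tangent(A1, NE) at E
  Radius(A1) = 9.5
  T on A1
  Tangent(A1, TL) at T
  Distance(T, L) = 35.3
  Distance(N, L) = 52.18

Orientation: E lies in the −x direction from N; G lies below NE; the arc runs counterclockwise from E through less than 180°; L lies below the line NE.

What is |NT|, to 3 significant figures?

39.3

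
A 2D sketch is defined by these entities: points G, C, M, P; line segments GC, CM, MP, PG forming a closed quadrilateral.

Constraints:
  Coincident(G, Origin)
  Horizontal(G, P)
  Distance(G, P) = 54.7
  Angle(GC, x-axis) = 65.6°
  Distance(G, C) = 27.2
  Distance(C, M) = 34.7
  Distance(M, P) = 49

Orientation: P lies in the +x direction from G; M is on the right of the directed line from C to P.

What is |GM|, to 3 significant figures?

11.7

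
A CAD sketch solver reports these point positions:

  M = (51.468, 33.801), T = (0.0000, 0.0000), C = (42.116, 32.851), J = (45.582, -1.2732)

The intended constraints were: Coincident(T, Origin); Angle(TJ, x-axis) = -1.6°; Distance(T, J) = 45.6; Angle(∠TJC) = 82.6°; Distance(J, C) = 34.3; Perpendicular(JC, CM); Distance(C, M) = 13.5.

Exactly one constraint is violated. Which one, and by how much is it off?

Distance(C, M) = 13.5 — off by 4.10.

T = (0.00, 0.00) ✓; TJ at -1.600° ✓; |TJ| = 45.60 ✓; ∠TJC = 82.60° ✓; |JC| = 34.30 ✓; ∠(JC, CM) = 90.00° ✓; |CM| = 9.400 ✗.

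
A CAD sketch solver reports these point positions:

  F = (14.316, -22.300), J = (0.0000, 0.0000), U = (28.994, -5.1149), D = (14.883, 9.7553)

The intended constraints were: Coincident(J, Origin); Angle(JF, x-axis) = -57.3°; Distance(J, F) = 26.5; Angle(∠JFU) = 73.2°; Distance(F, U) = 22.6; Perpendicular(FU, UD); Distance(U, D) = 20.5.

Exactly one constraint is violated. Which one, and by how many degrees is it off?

Perpendicular(FU, UD) — off by 6.00°.

J = (0.00, 0.00) ✓; JF at -57.30° ✓; |JF| = 26.50 ✓; ∠JFU = 73.20° ✓; |FU| = 22.60 ✓; ∠(FU, UD) = 84.00° ✗; |UD| = 20.50 ✓.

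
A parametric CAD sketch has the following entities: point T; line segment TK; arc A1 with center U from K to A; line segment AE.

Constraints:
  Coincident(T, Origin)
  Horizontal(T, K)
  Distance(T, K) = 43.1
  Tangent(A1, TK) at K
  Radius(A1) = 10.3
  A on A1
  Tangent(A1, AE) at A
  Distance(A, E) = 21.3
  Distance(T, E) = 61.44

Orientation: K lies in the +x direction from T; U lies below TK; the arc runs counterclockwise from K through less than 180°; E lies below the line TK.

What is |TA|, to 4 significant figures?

40.59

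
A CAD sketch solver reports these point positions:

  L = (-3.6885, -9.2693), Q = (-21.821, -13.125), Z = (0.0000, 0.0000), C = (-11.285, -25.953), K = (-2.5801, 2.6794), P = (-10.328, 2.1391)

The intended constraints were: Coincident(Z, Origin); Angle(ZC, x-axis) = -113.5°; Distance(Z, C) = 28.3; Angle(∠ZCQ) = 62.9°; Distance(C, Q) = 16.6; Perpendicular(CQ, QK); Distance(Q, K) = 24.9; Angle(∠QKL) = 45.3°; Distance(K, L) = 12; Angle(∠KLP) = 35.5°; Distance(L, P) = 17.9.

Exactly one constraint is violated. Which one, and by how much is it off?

Distance(L, P) = 17.9 — off by 4.70.

Z = (0.00, 0.00) ✓; ZC at -113.5° ✓; |ZC| = 28.30 ✓; ∠ZCQ = 62.90° ✓; |CQ| = 16.60 ✓; ∠(CQ, QK) = 90.00° ✓; |QK| = 24.90 ✓; ∠QKL = 45.30° ✓; |KL| = 12.00 ✓; ∠KLP = 35.50° ✓; |LP| = 13.20 ✗.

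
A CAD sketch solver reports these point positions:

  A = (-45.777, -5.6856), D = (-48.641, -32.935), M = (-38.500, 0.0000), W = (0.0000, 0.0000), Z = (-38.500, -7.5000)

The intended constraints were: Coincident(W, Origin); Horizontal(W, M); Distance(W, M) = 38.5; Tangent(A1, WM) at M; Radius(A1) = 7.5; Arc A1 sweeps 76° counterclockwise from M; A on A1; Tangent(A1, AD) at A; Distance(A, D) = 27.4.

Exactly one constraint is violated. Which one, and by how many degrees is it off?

Tangent(A1, AD) at A — off by 8.00°.

W = (0.00, 0.00) ✓; W.y = 0.00, M.y = 0.00 ✓; |WM| = 38.50 ✓; ∠(ZM, MW) = 90.00° ✓; |ZM| = 7.500 ✓; bearing(Z→A) − bearing(Z→M) = 76.00° ✓; |ZA| = 7.500 ✓; ∠(ZA, AD) = 82.00° ✗; |AD| = 27.40 ✓.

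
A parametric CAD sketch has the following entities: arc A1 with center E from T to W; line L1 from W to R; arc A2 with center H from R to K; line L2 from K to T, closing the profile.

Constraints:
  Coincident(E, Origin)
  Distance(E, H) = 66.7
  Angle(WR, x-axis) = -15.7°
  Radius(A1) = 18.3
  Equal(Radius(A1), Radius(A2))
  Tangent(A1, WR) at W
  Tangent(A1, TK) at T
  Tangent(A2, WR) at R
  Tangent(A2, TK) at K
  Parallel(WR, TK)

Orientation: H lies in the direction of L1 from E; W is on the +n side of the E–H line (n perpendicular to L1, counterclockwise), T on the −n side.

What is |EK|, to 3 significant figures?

69.2

The slot axis is L1's direction at -15.7°, so u = (cos -15.7°, sin -15.7°) = (0.963, -0.271) and n = (−sin -15.7°, cos -15.7°) = (0.271, 0.963). E is at the origin and H lies 66.7 along u from E, so H = 66.7·u = (64.2, -18.0). Tangency of A1 to both parallel lines with radius 18.3 puts W and T at E ± 18.3·n: W = (4.95, 17.6), T = (-4.95, -17.6). Equal radii place R and K the same way about H: R = H + 18.3·n = (69.2, -0.432), K = H − 18.3·n = (59.3, -35.7). Then |EK| = |K − E| = 69.2.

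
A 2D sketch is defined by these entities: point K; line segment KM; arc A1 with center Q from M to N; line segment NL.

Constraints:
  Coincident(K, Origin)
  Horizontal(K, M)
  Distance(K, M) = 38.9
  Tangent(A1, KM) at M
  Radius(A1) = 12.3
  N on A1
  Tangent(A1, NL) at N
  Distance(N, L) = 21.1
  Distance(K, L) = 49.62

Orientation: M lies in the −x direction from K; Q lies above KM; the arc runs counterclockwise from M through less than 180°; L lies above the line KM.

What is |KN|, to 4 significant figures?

31.69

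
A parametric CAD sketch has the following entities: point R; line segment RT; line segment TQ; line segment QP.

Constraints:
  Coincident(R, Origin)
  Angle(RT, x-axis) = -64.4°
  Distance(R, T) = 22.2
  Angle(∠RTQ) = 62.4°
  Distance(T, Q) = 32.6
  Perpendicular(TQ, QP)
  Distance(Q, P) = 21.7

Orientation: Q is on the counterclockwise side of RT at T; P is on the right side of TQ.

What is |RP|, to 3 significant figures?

47.0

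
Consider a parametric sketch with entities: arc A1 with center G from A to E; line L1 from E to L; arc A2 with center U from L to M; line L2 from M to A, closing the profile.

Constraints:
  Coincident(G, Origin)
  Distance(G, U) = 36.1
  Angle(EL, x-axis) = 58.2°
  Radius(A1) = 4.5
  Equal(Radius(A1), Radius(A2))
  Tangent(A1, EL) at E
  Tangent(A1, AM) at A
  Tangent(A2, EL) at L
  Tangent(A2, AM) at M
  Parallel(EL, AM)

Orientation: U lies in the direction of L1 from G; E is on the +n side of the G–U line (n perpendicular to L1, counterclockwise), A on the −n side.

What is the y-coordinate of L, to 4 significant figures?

33.05

Tangency of A1 to both parallel lines with radius 4.5 puts E and A at G ± 4.5·n: E = (-3.825, 2.371), A = (3.825, -2.371). Equal radii place L and M the same way about U: L = U + 4.5·n = (15.20, 33.05), M = U − 4.5·n = (22.85, 28.31). So L.y = 33.05.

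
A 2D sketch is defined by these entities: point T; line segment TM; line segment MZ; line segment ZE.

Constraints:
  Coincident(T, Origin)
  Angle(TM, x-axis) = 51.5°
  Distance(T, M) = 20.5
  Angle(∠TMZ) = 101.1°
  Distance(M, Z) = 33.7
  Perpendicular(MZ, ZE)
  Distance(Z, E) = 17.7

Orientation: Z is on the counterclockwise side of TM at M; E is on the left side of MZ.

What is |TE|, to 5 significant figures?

37.724

T is at the origin; TM runs at 51.5° with length 20.5, so M = 20.5·(cos 51.5°, sin 51.5°) = (12.762, 16.043). ∠TMZ = 101.1°, so MZ runs at 51.5° + (180° − 101.1°) = 130.40° from the x-axis; with |MZ| = 33.7, Z = M + 33.7·(cos 130.40°, sin 130.40°) = (-9.0801, 41.707). MZ ⟂ ZE; with |ZE| = 17.7 on the left of MZ, E = Z + 17.7·(-0.76154, -0.64812) = (-22.559, 30.236). Then |TE| = |E − T| = 37.724.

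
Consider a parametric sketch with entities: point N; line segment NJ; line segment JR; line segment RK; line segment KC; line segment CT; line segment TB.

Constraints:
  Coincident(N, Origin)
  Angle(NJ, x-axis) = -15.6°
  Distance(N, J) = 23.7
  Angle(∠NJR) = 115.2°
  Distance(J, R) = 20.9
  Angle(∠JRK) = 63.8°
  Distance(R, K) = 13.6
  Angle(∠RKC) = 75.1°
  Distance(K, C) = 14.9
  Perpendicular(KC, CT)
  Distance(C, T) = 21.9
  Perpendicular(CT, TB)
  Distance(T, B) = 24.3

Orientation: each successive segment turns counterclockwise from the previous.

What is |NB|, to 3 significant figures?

50.4

N is at the origin; NJ runs at -15.6° with length 23.7, so J = (22.8, -6.37). ∠NJR = 115.2° gives JR at 49.2° from the x-axis; with |JR| = 20.9, R = (36.5, 9.45). ∠JRK = 63.8° gives RK at 165° from the x-axis; with |RK| = 13.6, K = (23.3, 12.9). ∠RKC = 75.1° gives KC at -89.7° from the x-axis; with |KC| = 14.9, C = (23.4, -2.02). KC ⟂ CT, so CT runs at 0.300°; with |CT| = 21.9, T = (45.3, -1.91). CT is perpendicular to TB, so TB runs at 90.3°; with |TB| = 24.3, B = (45.2, 22.4). Then |NB| = |B − N| = 50.4.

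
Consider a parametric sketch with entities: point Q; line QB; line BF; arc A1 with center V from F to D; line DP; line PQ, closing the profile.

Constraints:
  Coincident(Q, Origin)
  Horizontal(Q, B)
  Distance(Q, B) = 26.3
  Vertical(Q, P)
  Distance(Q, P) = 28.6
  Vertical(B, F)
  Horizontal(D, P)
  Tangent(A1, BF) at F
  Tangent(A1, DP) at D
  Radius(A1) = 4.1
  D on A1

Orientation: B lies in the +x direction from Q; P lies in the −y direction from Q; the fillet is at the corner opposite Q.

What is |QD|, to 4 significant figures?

36.20

Q is at the origin; Q and B share the same y with |QB| = 26.3 and B on the +x side, so B = (26.30, 0.000). Q and P share the same x with |QP| = 28.6 and P on the −y side, so P = (0.000, -28.60). The virtual corner opposite Q is at (26.30, -28.60). Since A1 is tangent to BF there, VF ⟂ BF and the tangent condition forces VD to be normal to DP, with radius 4.1, so the center V sits 4.1 in from both sides at V = (22.20, -24.50). That places the tangent points at F = (26.30, -24.50) on BF and D = (22.20, -28.60) on DP. Then |QD| = |D − Q| = 36.20.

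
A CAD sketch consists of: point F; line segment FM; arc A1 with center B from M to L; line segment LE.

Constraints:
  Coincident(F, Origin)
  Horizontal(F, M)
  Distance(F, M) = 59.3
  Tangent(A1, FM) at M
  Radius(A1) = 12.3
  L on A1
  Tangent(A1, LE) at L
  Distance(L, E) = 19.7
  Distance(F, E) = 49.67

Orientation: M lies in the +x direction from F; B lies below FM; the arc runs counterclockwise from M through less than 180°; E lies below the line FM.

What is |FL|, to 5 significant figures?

48.353

Checks: |BL| = 12.30 ✓; ∠(BL, LE) = 90.00° ✓; |LE| = 19.70 ✓; |FE| = 49.67 ✓.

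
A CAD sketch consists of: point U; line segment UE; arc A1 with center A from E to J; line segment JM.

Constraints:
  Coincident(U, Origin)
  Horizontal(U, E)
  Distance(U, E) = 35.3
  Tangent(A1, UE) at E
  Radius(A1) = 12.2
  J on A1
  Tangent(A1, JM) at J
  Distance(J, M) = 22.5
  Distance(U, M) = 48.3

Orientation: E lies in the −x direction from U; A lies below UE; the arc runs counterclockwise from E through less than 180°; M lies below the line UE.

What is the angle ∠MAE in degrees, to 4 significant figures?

169.4°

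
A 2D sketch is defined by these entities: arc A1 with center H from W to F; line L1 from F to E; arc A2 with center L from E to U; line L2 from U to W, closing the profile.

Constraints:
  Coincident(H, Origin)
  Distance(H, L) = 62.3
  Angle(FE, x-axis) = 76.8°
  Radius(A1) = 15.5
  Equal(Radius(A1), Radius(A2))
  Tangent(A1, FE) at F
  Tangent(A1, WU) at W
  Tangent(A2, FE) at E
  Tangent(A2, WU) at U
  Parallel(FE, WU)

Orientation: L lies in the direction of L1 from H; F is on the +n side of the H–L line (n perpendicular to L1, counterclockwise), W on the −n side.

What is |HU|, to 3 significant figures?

64.2

The slot axis is L1's direction at 76.8°, so u = (cos 76.8°, sin 76.8°) = (0.228, 0.974) and n = (−sin 76.8°, cos 76.8°) = (-0.974, 0.228). H is at the origin and L lies 62.3 along u from H, so L = 62.3·u = (14.2, 60.7). Tangency of A1 to both parallel lines with radius 15.5 puts F and W at H ± 15.5·n: F = (-15.1, 3.54), W = (15.1, -3.54). Equal radii place E and U the same way about L: E = L + 15.5·n = (-0.864, 64.2), U = L − 15.5·n = (29.3, 57.1). Then |HU| = |U − H| = 64.2.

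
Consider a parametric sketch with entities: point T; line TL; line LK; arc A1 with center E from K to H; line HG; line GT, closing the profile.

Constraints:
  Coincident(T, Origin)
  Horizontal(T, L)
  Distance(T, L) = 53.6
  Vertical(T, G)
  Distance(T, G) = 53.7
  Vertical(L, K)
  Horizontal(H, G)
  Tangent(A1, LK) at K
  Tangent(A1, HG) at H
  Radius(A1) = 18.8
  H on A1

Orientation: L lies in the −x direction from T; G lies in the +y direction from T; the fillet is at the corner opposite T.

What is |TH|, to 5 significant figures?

63.990

T is at the origin; T and L share the same y with |TL| = 53.6 and L on the −x side, so L = (-53.600, 0.0000). T and G share the same x with |TG| = 53.7 and G on the +y side, so G = (0.0000, 53.700). The virtual corner opposite T is at (-53.600, 53.700). The tangent condition forces EK to be normal to LK and the tangent condition forces EH to be normal to HG, with radius 18.8, so the center E sits 18.8 in from both sides at E = (-34.800, 34.900). That places the tangent points at K = (-53.600, 34.900) on LK and H = (-34.800, 53.700) on HG. Then |TH| = |H − T| = 63.990.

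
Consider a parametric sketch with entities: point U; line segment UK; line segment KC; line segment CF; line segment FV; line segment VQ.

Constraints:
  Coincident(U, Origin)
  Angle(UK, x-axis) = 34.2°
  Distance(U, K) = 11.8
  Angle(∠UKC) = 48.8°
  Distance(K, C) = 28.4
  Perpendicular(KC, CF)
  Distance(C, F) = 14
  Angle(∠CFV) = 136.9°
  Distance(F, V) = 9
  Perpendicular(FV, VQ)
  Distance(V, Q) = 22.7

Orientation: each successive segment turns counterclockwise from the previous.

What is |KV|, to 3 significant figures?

30.3

KC ⟂ CF, so CF runs at -105°; with |CF| = 14.0, F = (-21.3, 0.243). ∠CFV = 136.9° gives FV at -61.5° from the x-axis; with |FV| = 9.0, V = (-17.0, -7.67). Then |KV| = |V − K| = 30.3.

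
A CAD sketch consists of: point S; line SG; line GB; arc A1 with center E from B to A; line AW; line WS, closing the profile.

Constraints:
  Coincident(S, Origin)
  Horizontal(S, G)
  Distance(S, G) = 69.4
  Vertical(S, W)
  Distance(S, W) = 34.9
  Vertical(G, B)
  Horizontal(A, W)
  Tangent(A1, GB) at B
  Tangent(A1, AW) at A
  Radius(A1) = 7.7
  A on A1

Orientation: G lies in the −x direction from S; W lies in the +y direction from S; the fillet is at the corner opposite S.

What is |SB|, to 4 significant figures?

74.54

S is at the origin; SG is horizontal with |SG| = 69.4 and G on the −x side, so G = (-69.40, 0.000). SW is vertical with |SW| = 34.9 and W on the +y side, so W = (0.000, 34.90). The virtual corner opposite S is at (-69.40, 34.90). The tangent condition forces EB to be normal to GB and the tangent condition forces EA to be normal to AW, with radius 7.7, so the center E sits 7.7 in from both sides at E = (-61.70, 27.20). That places the tangent points at B = (-69.40, 27.20) on GB and A = (-61.70, 34.90) on AW. Then |SB| = |B − S| = 74.54.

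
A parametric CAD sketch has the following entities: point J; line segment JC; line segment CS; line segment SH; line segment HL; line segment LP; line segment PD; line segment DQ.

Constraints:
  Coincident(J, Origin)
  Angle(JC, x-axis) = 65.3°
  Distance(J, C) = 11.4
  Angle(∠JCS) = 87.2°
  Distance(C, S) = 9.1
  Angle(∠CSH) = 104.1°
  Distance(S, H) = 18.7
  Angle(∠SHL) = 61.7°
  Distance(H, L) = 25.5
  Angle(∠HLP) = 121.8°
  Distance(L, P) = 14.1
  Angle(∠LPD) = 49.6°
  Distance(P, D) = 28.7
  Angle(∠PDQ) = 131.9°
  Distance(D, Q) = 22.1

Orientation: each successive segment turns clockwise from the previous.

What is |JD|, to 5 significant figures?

10.728

J is at the origin; JC runs at 65.3° with length 11.4, so C = (4.7637, 10.357). ∠JCS = 87.2° gives CS at -27.500° from the x-axis; with |CS| = 9.1, S = (12.835, 6.1551). ∠CSH = 104.1° gives SH at -103.40° from the x-axis; with |SH| = 18.7, H = (8.5018, -12.036). ∠SHL = 61.7° gives HL at 138.30° from the x-axis; with |HL| = 25.5, L = (-10.537, 4.9275). ∠HLP = 121.8° gives LP at 80.100° from the x-axis; with |LP| = 14.1, P = (-8.1133, 18.818). ∠LPD = 49.6° gives PD at -50.300° from the x-axis; with |PD| = 28.7, D = (10.219, -3.2642). Then |JD| = |D − J| = 10.728.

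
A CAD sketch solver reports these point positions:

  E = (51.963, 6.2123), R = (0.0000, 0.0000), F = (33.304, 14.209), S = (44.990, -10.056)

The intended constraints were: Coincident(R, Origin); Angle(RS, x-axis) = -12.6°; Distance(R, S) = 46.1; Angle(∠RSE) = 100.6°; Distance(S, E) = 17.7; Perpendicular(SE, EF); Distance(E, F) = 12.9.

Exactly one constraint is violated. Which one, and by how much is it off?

Distance(E, F) = 12.9 — off by 7.40.

R = (0.00, 0.00) ✓; RS at -12.60° ✓; |RS| = 46.10 ✓; ∠RSE = 100.6° ✓; |SE| = 17.70 ✓; ∠(SE, EF) = 90.00° ✓; |EF| = 20.30 ✗.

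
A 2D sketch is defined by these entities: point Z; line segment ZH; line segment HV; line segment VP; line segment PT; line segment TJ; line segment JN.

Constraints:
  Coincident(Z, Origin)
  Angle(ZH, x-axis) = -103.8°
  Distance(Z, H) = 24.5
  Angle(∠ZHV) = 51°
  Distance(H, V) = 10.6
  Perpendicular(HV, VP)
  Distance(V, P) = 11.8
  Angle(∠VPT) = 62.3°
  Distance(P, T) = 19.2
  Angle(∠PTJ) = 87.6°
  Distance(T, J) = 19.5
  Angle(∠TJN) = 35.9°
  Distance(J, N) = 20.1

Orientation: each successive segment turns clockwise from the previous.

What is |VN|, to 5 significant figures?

7.9338

∠PTJ = 87.6° gives TJ at -172.90° from the x-axis; with |TJ| = 19.5, J = (-19.035, -29.562). ∠TJN = 35.9° gives JN at 43.000° from the x-axis; with |JN| = 20.1, N = (-4.3351, -15.854). Then |VN| = |N − V| = 7.9338.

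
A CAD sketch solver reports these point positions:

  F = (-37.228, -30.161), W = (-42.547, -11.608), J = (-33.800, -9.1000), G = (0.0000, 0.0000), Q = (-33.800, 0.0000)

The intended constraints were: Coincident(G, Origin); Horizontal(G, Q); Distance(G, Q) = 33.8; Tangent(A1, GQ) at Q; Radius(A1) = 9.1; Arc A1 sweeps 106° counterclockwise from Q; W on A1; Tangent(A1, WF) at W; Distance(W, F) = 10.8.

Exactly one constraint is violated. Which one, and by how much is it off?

Distance(W, F) = 10.8 — off by 8.50.

G = (0.00, 0.00) ✓; G.y = 0.00, Q.y = 0.00 ✓; |GQ| = 33.80 ✓; ∠(JQ, QG) = 90.00° ✓; |JQ| = 9.100 ✓; bearing(J→W) − bearing(J→Q) = 106.0° ✓; |JW| = 9.099 ✓; ∠(JW, WF) = 90.00° ✓; |WF| = 19.30 ✗.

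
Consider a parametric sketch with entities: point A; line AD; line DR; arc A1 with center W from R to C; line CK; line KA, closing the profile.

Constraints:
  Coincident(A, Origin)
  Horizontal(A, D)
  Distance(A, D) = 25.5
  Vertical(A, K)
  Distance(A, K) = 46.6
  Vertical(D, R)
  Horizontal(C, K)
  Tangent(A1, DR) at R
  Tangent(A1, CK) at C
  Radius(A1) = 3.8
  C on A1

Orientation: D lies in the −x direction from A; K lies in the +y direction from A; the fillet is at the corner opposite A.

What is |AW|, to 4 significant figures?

47.99

A is at the origin; AD is horizontal with |AD| = 25.5 and D on the −x side, so D = (-25.50, 0.000). AK is vertical with |AK| = 46.6 and K on the +y side, so K = (0.000, 46.60). The virtual corner opposite A is at (-25.50, 46.60). The tangent condition forces WR to be normal to DR and the tangent condition forces WC to be normal to CK, with radius 3.8, so the center W sits 3.8 in from both sides at W = (-21.70, 42.80). Then |AW| = |W − A| = 47.99.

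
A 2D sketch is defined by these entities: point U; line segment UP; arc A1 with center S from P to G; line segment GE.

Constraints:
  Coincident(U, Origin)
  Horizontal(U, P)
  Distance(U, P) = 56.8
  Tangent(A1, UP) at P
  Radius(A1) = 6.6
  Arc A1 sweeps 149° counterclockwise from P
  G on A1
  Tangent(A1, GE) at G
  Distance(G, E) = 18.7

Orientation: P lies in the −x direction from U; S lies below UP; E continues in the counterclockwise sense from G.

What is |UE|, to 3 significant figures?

49.3

U is at the origin; UP is horizontal with |UP| = 56.8 and P on the −x side, so P = (-56.8, 0.00). Since A1 is tangent to UP there, SP ⟂ UP, so S = P + (0, -6.6) = (-56.8, -6.60). On A1, P sits at bearing 90° from S; a 149° counterclockwise sweep puts G at bearing 239°, so G = S + 6.6·(cos 239°, sin 239°) = (-60.2, -12.3). Since A1 is tangent to GE there, SG ⟂ GE, so GE runs along (−sin 239°, cos 239°); with |GE| = 18.7, E = (-44.2, -21.9). Then |UE| = |E − U| = 49.3.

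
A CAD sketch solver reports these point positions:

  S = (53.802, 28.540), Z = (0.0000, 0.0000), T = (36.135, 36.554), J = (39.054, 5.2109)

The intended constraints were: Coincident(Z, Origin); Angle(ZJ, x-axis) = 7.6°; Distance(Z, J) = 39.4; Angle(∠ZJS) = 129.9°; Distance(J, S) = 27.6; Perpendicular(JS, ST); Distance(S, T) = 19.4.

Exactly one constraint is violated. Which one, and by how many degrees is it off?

Perpendicular(JS, ST) — off by 7.90°.

Z = (0.00, 0.00) ✓; ZJ at 7.600° ✓; |ZJ| = 39.40 ✓; ∠ZJS = 129.9° ✓; |JS| = 27.60 ✓; ∠(JS, ST) = 97.90° ✗; |ST| = 19.40 ✓.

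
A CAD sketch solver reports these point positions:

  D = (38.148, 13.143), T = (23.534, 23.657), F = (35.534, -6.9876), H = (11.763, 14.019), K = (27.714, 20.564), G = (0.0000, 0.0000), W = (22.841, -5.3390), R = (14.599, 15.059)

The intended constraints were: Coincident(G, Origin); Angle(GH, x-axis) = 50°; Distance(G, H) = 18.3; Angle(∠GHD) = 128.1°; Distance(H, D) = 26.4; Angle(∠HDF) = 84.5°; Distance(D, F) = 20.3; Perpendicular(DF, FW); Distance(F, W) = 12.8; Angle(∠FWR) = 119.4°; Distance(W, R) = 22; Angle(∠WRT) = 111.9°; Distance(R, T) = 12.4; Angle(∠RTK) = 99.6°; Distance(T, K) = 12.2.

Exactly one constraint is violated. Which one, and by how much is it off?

Distance(T, K) = 12.2 — off by 7.00.

G = (0.00, 0.00) ✓; GH at 50.00° ✓; |GH| = 18.30 ✓; ∠GHD = 128.1° ✓; |HD| = 26.40 ✓; ∠HDF = 84.50° ✓; |DF| = 20.30 ✓; ∠(DF, FW) = 90.00° ✓; |FW| = 12.80 ✓; ∠FWR = 119.4° ✓; |WR| = 22.00 ✓; ∠WRT = 111.9° ✓; |RT| = 12.40 ✓; ∠RTK = 99.60° ✓; |TK| = 5.200 ✗.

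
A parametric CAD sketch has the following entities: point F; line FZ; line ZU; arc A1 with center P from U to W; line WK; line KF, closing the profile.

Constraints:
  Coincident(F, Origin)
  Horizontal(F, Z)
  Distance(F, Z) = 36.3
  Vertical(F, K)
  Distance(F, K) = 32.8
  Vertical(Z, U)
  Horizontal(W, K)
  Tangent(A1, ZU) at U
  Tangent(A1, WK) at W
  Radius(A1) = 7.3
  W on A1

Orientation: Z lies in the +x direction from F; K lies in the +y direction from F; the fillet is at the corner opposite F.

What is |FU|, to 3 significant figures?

44.4

F is at the origin; F and Z share the same y with |FZ| = 36.3 and Z on the +x side, so Z = (36.3, 0.00). F and K share the same x with |FK| = 32.8 and K on the +y side, so K = (0.00, 32.8). The virtual corner opposite F is at (36.3, 32.8). The tangent condition forces PU to be normal to ZU and since A1 is tangent to WK there, PW ⟂ WK, with radius 7.3, so the center P sits 7.3 in from both sides at P = (29.0, 25.5). That places the tangent points at U = (36.3, 25.5) on ZU and W = (29.0, 32.8) on WK. Then |FU| = |U − F| = 44.4.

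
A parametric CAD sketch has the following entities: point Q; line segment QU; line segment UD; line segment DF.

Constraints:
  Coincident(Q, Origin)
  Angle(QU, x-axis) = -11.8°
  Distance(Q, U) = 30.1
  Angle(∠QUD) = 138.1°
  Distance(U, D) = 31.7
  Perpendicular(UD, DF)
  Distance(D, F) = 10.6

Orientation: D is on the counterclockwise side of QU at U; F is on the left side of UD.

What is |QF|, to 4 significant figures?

54.93

∠QUD = 138.1°, so UD runs at -11.8° + (180° − 138.1°) = 30.10° from the x-axis; with |UD| = 31.7, D = U + 31.7·(cos 30.10°, sin 30.10°) = (56.89, 9.743). The perpendicularity gives DF at right angles to UD; with |DF| = 10.6 on the left of UD, F = D + 10.6·(-0.5015, 0.8652) = (51.57, 18.91). Then |QF| = |F − Q| = 54.93.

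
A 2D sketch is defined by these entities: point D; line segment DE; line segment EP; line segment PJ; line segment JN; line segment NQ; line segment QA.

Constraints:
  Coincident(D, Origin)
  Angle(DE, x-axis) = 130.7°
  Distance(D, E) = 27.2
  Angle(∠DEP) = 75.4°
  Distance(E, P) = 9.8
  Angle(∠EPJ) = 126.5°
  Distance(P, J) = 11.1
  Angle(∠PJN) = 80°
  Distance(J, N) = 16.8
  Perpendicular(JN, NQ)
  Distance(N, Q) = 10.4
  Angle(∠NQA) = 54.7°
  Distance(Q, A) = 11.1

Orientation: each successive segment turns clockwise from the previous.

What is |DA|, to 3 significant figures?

17.5

D is at the origin; DE runs at 130.7° with length 27.2, so E = (-17.7, 20.6). ∠DEP = 75.4° gives EP at 26.1° from the x-axis; with |EP| = 9.8, P = (-8.94, 24.9). ∠EPJ = 126.5° gives PJ at -27.4° from the x-axis; with |PJ| = 11.1, J = (0.918, 19.8). ∠PJN = 80.0° gives JN at -127° from the x-axis; with |JN| = 16.8, N = (-9.29, 6.48). JN ⟂ NQ, so NQ runs at 143°; with |NQ| = 10.4, Q = (-17.5, 12.8). ∠NQA = 54.7° gives QA at 17.3° from the x-axis; with |QA| = 11.1, A = (-6.95, 16.1). Then |DA| = |A − D| = 17.5.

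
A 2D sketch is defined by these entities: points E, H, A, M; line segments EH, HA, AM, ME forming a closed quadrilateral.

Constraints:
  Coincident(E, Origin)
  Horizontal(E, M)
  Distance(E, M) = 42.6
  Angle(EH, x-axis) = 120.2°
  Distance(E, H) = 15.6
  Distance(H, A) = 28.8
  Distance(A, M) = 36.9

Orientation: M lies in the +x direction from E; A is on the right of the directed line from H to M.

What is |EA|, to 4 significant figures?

13.21

Checks: EH at 120.2° ✓; |HA| = 28.80 ✓; |AM| = 36.90 ✓.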